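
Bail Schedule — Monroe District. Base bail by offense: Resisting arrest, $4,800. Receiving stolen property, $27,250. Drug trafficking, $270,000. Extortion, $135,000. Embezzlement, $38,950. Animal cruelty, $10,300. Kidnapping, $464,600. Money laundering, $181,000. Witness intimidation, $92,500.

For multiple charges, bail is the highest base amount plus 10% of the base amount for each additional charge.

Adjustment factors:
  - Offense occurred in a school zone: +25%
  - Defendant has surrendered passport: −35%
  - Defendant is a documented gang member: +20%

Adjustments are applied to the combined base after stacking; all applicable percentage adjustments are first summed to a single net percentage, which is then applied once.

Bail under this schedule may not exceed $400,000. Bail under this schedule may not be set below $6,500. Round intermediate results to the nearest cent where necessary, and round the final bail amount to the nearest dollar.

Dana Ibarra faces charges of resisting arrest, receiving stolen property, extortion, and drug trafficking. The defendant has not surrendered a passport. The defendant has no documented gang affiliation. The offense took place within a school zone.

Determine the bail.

$358,381

Base amounts from the schedule: resisting arrest $4,800; receiving stolen property $27,250; extortion $135,000; drug trafficking $270,000.
Stacking rule: highest base plus 10% of each additional charge. Highest is drug trafficking at $270,000. Additional: $4,800 × 10% = $480; $27,250 × 10% = $2,725; $135,000 × 10% = $13,500. Combined base = $270,000 + $16,705 = $286,705.
Offense occurred in a school zone (+25%): $286,705 × 1.25 = $358,381.25.
$358,381.25 is within the $400,000 maximum.
$358,381.25 is at or above the $6,500 minimum.
Rounded to the nearest dollar: $358,381.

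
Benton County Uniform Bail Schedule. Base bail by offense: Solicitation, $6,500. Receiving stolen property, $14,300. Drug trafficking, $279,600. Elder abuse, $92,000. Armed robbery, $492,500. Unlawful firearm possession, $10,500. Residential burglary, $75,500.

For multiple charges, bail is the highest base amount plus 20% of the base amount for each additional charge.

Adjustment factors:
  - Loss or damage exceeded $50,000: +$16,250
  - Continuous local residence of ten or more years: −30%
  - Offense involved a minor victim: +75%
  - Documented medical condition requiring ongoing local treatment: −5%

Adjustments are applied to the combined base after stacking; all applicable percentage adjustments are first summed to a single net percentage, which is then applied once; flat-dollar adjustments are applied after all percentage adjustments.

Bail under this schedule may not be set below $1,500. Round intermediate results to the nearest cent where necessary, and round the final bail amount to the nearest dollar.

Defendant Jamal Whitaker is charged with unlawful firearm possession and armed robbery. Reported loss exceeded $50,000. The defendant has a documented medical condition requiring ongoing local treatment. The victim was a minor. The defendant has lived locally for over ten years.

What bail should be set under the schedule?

Base amounts from the schedule: unlawful firearm possession $10,500; armed robbery $492,500.
Stacking rule: highest base plus 20% of each additional charge. Highest is armed robbery at $492,500. Additional: $10,500 × 20% = $2,100. Combined base = $492,500 + $2,100 = $494,600.
Net percentage adjustment: −30% +75% −5% = +40%. $494,600 × 1.4 = $692,440.
Loss or damage exceeded $50,000 (+$16,250 flat): $692,440 + $16,250 = $708,690.
$708,690 is at or above the $1,500 minimum.

$708,690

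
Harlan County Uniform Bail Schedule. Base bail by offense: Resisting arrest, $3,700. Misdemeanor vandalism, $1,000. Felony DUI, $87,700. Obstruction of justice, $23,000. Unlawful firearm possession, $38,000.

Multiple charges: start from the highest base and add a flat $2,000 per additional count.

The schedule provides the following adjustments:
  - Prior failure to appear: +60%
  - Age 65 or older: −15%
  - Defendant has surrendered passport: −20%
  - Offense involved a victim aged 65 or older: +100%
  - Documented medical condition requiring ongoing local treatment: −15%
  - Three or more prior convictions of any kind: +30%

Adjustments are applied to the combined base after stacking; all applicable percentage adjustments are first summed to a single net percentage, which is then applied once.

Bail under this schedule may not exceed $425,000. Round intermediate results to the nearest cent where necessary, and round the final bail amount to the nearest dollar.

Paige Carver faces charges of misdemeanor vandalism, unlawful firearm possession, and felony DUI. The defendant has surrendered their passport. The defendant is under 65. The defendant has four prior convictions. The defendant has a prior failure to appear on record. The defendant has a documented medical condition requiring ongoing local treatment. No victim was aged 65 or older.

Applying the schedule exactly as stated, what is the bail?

Base amounts from the schedule: misdemeanor vandalism $1,000; unlawful firearm possession $38,000; felony DUI $87,700.
Stacking rule: highest base plus $2,000 per additional charge. Highest is felony DUI at $87,700; 2 additional charges → +$4,000. Combined base = $91,700.
Net percentage adjustment: +60% −20% −15% +30% = +55%. $91,700 × 1.55 = $142,135.
$142,135 is within the $425,000 maximum.

$142,135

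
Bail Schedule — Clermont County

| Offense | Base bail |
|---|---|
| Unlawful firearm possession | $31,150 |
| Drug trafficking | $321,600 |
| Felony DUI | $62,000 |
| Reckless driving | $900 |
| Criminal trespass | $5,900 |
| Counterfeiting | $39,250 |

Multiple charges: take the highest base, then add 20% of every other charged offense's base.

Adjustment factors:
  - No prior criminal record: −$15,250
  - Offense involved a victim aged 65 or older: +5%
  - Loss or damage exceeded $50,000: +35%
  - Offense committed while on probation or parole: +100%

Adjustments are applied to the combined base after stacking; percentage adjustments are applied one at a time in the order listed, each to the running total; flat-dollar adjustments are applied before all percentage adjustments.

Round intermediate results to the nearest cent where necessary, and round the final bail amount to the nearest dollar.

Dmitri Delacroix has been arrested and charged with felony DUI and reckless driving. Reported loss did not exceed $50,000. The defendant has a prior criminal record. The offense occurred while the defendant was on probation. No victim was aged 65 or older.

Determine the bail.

Base amounts from the schedule: felony DUI $62,000; reckless driving $900.
Stacking rule: highest base plus 20% of each additional charge. Highest is felony DUI at $62,000. Additional: $900 × 20% = $180. Combined base = $62,000 + $180 = $62,180.
Offense committed while on probation or parole (+100%): $62,180 × 2 = $124,360.

$124,360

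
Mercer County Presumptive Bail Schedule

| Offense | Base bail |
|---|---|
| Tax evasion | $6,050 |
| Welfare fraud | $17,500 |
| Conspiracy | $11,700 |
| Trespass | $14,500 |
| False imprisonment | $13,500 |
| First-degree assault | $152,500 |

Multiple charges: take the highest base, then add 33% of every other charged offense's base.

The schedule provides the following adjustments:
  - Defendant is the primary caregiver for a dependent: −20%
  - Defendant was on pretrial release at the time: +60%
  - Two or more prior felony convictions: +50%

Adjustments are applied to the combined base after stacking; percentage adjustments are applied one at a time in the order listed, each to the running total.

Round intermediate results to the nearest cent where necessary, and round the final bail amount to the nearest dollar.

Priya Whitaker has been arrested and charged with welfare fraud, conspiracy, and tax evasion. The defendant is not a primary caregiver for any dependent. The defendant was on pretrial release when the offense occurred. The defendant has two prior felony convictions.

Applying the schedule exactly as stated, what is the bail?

Base amounts from the schedule: welfare fraud $17,500; conspiracy $11,700; tax evasion $6,050.
Stacking rule: highest base plus 33% of each additional charge. Highest is welfare fraud at $17,500. Additional: $11,700 × 33% = $3,861; $6,050 × 33% = $1,996.50. Combined base = $17,500 + $5,857.50 = $23,357.50.
Defendant was on pretrial release at the time (+60%): $23,357.50 × 1.6 = $37,372.
Two or more prior felony convictions (+50%): $37,372 × 1.5 = $56,058.

$56,058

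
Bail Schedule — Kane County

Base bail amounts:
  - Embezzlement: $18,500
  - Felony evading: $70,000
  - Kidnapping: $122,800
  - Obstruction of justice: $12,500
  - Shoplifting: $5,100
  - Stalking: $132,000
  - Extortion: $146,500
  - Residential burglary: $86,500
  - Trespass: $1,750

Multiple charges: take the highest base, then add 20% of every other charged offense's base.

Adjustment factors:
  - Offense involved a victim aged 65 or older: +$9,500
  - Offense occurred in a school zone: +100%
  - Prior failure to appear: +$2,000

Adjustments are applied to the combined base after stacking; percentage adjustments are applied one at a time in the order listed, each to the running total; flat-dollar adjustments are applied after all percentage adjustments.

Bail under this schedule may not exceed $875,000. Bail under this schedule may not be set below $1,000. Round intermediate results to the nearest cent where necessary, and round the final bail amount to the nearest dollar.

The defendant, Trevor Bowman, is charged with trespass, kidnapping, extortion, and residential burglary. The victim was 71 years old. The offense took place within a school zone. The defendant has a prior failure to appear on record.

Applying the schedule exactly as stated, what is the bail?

Base amounts from the schedule: trespass $1,750; kidnapping $122,800; extortion $146,500; residential burglary $86,500.
Stacking rule: highest base plus 20% of each additional charge. Highest is extortion at $146,500. Additional: $1,750 × 20% = $350; $122,800 × 20% = $24,560; $86,500 × 20% = $17,300. Combined base = $146,500 + $42,210 = $188,710.
Offense occurred in a school zone (+100%): $188,710 × 2 = $377,420.
Offense involved a victim aged 65 or older (+$9,500 flat): $377,420 + $9,500 = $386,920.
Prior failure to appear (+$2,000 flat): $386,920 + $2,000 = $388,920.
$388,920 is within the $875,000 maximum.
$388,920 is at or above the $1,000 minimum.

$388,920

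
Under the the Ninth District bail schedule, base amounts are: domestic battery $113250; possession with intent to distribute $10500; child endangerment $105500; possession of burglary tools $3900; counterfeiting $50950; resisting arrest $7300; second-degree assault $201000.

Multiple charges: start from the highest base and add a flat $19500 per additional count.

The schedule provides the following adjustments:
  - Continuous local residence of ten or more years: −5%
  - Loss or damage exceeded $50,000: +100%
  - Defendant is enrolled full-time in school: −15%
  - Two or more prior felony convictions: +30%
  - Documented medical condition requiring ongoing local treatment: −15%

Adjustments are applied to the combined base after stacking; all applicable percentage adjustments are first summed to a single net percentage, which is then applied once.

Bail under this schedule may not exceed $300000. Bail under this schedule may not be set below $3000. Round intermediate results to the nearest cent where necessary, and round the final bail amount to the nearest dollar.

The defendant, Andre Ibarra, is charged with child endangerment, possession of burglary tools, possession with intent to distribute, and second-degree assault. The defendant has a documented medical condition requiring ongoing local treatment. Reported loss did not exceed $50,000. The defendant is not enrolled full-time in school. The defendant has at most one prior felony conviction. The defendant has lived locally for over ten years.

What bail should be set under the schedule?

Base amounts from the schedule: child endangerment $105500; possession of burglary tools $3900; possession with intent to distribute $10500; second-degree assault $201000.
Stacking rule: highest base plus $19500 per additional charge. Highest is second-degree assault at $201000; 3 additional charges → +$58500. Combined base = $259500.
Net percentage adjustment: −5% −15% = −20%. $259500 × 0.8 = $207600.
$207600 is within the $300000 maximum.
$207600 is at or above the $3000 minimum.

$207600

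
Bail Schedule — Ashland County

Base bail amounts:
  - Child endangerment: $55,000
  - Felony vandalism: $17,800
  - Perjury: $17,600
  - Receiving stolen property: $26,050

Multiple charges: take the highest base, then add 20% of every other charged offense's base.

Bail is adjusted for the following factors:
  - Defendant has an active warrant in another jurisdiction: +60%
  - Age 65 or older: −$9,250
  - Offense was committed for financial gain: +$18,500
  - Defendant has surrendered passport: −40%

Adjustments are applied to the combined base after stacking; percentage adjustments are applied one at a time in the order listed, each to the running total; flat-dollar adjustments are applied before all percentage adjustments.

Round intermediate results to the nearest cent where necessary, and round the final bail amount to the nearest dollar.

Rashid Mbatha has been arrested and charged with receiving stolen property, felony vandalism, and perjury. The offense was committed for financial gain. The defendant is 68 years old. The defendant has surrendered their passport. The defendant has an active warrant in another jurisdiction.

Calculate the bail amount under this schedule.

Base amounts from the schedule: receiving stolen property $26,050; felony vandalism $17,800; perjury $17,600.
Stacking rule: highest base plus 20% of each additional charge. Highest is receiving stolen property at $26,050. Additional: $17,800 × 20% = $3,560; $17,600 × 20% = $3,520. Combined base = $26,050 + $7,080 = $33,130.
Age 65 or older (−$9,250 flat): $33,130 − $9,250 = $23,880.
Offense was committed for financial gain (+$18,500 flat): $23,880 + $18,500 = $42,380.
Defendant has an active warrant in another jurisdiction (+60%): $42,380 × 1.6 = $67,808.
Defendant has surrendered passport (−40%): $67,808 × 0.6 = $40,684.80.
Rounded to the nearest dollar: $40,685.

$40,685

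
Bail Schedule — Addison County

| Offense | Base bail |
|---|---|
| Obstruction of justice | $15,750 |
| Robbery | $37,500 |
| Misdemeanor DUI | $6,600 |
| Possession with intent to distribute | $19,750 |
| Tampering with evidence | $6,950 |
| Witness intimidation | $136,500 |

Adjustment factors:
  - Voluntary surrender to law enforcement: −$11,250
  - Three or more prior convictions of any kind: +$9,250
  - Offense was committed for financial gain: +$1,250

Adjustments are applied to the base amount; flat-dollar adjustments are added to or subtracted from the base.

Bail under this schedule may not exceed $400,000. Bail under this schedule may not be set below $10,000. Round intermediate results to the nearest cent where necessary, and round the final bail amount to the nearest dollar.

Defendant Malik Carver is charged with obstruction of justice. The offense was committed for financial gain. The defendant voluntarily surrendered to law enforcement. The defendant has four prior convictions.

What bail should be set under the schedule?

Base amounts from the schedule: obstruction of justice $15,750.
Single charge. Combined base = $15,750.
Voluntary surrender to law enforcement (−$11,250 flat): $15,750 − $11,250 = $4,500.
Three or more prior convictions of any kind (+$9,250 flat): $4,500 + $9,250 = $13,750.
Offense was committed for financial gain (+$1,250 flat): $13,750 + $1,250 = $15,000.
$15,000 is within the $400,000 maximum.
$15,000 is at or above the $10,000 minimum.

$15,000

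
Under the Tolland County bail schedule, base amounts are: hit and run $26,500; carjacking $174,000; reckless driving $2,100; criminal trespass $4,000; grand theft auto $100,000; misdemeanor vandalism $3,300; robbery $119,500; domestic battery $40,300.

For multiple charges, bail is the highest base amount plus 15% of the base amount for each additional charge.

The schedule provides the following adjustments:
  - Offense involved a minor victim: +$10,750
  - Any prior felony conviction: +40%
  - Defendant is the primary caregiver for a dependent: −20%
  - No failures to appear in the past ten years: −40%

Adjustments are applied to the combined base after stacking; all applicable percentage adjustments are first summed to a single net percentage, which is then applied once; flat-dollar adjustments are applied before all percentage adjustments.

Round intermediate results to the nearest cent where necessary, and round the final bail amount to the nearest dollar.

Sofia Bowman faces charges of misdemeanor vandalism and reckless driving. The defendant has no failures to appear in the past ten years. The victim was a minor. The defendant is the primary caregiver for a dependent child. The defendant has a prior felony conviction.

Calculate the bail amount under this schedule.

$11,492

Base amounts from the schedule: misdemeanor vandalism $3,300; reckless driving $2,100.
Stacking rule: highest base plus 15% of each additional charge. Highest is misdemeanor vandalism at $3,300. Additional: $2,100 × 15% = $315. Combined base = $3,300 + $315 = $3,615.
Offense involved a minor victim (+$10,750 flat): $3,615 + $10,750 = $14,365.
Net percentage adjustment: +40% −20% −40% = −20%. $14,365 × 0.8 = $11,492.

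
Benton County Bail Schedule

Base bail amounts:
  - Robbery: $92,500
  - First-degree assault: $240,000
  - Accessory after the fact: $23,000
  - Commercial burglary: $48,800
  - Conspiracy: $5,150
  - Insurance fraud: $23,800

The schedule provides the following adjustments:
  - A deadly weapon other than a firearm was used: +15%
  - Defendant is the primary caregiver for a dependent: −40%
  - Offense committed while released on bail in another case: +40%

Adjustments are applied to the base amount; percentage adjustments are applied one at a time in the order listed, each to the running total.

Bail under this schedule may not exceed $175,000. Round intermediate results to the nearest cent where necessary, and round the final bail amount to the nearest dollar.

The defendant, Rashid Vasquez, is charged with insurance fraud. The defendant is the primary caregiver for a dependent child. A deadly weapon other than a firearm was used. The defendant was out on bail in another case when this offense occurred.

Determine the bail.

Base amounts from the schedule: insurance fraud $23,800.
Single charge. Combined base = $23,800.
A deadly weapon other than a firearm was used (+15%): $23,800 × 1.15 = $27,370.
Defendant is the primary caregiver for a dependent (−40%): $27,370 × 0.6 = $16,422.
Offense committed while released on bail in another case (+40%): $16,422 × 1.4 = $22,990.80.
$22,990.80 is within the $175,000 maximum.
Rounded to the nearest dollar: $22,991.

$22,991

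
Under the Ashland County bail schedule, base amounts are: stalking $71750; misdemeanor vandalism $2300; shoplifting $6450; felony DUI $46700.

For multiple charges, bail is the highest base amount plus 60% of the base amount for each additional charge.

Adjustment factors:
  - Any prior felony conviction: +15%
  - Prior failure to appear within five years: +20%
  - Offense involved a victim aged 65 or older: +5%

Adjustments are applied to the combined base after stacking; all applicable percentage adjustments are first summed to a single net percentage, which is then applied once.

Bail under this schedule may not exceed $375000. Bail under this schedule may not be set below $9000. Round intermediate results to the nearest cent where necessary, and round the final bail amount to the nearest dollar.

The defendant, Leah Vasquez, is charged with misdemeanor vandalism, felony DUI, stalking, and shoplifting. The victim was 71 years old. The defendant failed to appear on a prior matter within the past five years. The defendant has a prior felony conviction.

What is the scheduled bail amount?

$147028

Base amounts from the schedule: misdemeanor vandalism $2300; felony DUI $46700; stalking $71750; shoplifting $6450.
Stacking rule: highest base plus 60% of each additional charge. Highest is stalking at $71750. Additional: $2300 × 60% = $1380; $46700 × 60% = $28020; $6450 × 60% = $3870. Combined base = $71750 + $33270 = $105020.
Net percentage adjustment: +15% +20% +5% = +40%. $105020 × 1.4 = $147028.
$147028 is within the $375000 maximum.
$147028 is at or above the $9000 minimum.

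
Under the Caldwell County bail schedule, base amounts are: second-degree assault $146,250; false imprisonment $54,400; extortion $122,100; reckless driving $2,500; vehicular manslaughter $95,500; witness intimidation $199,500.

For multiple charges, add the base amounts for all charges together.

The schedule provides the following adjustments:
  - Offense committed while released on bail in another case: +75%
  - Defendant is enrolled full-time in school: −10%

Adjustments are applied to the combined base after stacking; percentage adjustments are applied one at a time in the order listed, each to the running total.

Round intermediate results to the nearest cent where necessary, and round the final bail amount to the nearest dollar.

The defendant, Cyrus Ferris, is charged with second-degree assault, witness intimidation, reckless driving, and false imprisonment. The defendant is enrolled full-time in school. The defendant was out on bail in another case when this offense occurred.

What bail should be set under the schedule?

$634,174

Base amounts from the schedule: second-degree assault $146,250; witness intimidation $199,500; reckless driving $2,500; false imprisonment $54,400.
Stacking rule: sum of all bases. $146,250 + $199,500 + $2,500 + $54,400 = $402,650.
Offense committed while released on bail in another case (+75%): $402,650 × 1.75 = $704,637.50.
Defendant is enrolled full-time in school (−10%): $704,637.50 × 0.9 = $634,173.75.
Rounded to the nearest dollar: $634,174.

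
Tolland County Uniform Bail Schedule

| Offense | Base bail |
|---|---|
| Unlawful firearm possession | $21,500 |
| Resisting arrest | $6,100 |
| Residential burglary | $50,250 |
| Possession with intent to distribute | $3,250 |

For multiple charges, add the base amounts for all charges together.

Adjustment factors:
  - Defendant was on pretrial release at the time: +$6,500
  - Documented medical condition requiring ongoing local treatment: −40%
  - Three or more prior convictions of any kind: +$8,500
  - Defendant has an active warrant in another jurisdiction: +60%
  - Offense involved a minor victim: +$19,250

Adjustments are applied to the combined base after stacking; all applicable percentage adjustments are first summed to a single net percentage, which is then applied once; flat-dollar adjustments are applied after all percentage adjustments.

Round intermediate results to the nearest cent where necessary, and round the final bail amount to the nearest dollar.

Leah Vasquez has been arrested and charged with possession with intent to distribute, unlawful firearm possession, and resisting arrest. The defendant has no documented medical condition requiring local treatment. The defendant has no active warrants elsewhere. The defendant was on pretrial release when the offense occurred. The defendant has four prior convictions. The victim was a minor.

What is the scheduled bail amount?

Base amounts from the schedule: possession with intent to distribute $3,250; unlawful firearm possession $21,500; resisting arrest $6,100.
Stacking rule: sum of all bases. $3,250 + $21,500 + $6,100 = $30,850.
Defendant was on pretrial release at the time (+$6,500 flat): $30,850 + $6,500 = $37,350.
Three or more prior convictions of any kind (+$8,500 flat): $37,350 + $8,500 = $45,850.
Offense involved a minor victim (+$19,250 flat): $45,850 + $19,250 = $65,100.

$65,100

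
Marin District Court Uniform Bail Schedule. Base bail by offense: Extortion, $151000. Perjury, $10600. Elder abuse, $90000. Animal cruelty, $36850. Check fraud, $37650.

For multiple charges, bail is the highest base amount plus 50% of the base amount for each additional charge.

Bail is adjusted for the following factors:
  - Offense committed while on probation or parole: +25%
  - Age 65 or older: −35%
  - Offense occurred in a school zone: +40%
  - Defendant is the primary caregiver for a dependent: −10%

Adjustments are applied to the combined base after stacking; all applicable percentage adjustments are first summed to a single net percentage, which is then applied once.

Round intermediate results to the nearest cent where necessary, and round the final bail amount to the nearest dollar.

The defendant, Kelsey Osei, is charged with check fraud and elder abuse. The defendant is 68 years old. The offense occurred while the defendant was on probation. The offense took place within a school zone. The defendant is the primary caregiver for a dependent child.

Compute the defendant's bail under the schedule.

Base amounts from the schedule: check fraud $37650; elder abuse $90000.
Stacking rule: highest base plus 50% of each additional charge. Highest is elder abuse at $90000. Additional: $37650 × 50% = $18825. Combined base = $90000 + $18825 = $108825.
Net percentage adjustment: +25% −35% +40% −10% = +20%. $108825 × 1.2 = $130590.

$130590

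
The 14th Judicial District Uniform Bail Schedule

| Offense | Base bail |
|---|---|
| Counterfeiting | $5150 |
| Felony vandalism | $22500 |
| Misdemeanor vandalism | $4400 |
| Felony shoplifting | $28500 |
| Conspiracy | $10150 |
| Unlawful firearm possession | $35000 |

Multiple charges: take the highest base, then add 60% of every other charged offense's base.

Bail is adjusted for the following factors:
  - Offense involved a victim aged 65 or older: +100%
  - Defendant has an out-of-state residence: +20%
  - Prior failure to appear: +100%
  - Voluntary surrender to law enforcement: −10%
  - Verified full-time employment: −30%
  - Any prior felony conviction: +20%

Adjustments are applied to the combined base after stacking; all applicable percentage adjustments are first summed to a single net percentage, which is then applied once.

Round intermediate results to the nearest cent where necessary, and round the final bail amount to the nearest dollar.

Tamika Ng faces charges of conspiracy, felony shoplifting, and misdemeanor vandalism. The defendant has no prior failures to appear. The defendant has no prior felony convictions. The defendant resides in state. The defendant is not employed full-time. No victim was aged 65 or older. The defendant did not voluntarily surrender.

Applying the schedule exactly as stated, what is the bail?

$37230

Base amounts from the schedule: conspiracy $10150; felony shoplifting $28500; misdemeanor vandalism $4400.
Stacking rule: highest base plus 60% of each additional charge. Highest is felony shoplifting at $28500. Additional: $10150 × 60% = $6090; $4400 × 60% = $2640. Combined base = $28500 + $8730 = $37230.
No adjustment factors apply to this defendant.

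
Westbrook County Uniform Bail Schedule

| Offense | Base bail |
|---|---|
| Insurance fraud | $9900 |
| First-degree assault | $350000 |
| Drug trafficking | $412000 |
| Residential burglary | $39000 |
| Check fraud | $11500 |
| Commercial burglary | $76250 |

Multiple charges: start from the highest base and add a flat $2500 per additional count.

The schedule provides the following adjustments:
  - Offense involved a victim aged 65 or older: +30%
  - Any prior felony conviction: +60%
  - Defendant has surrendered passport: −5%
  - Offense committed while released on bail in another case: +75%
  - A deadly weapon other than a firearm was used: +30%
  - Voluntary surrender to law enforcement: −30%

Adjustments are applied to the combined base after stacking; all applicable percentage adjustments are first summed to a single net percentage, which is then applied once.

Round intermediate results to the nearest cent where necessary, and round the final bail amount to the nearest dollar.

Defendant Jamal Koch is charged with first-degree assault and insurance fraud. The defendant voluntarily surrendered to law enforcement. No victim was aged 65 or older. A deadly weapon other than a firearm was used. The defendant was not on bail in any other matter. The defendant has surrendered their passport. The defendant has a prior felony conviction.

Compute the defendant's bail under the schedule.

Base amounts from the schedule: first-degree assault $350000; insurance fraud $9900.
Stacking rule: highest base plus $2500 per additional charge. Highest is first-degree assault at $350000; 1 additional charge → +$2500. Combined base = $352500.
Net percentage adjustment: +60% −5% +30% −30% = +55%. $352500 × 1.55 = $546375.

$546375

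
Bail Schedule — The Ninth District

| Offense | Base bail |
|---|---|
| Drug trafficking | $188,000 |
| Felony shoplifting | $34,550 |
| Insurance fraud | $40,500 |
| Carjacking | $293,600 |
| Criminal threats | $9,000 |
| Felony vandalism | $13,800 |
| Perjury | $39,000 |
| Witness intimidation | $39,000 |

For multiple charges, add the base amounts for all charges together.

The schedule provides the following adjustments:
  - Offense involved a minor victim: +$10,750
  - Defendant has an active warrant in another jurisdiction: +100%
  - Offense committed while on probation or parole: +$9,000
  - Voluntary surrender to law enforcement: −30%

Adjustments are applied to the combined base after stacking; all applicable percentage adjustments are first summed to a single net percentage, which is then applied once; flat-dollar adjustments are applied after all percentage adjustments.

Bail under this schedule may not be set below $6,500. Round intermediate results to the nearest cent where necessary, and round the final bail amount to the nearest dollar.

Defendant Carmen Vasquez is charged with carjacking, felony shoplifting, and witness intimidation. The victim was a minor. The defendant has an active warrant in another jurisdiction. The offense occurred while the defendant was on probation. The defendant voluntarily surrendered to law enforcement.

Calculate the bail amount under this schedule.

$643,905

Base amounts from the schedule: carjacking $293,600; felony shoplifting $34,550; witness intimidation $39,000.
Stacking rule: sum of all bases. $293,600 + $34,550 + $39,000 = $367,150.
Net percentage adjustment: +100% −30% = +70%. $367,150 × 1.7 = $624,155.
Offense involved a minor victim (+$10,750 flat): $624,155 + $10,750 = $634,905.
Offense committed while on probation or parole (+$9,000 flat): $634,905 + $9,000 = $643,905.
$643,905 is at or above the $6,500 minimum.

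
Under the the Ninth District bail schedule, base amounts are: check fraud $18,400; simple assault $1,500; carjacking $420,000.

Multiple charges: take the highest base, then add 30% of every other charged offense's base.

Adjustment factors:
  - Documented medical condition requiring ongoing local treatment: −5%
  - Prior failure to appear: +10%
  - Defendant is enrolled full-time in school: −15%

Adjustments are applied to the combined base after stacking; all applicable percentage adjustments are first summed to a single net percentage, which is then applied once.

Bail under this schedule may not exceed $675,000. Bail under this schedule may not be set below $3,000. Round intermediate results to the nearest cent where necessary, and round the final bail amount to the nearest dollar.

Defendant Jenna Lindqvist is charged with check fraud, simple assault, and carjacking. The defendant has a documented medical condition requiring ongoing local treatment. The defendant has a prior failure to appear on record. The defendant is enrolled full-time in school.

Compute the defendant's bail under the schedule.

Base amounts from the schedule: check fraud $18,400; simple assault $1,500; carjacking $420,000.
Stacking rule: highest base plus 30% of each additional charge. Highest is carjacking at $420,000. Additional: $18,400 × 30% = $5,520; $1,500 × 30% = $450. Combined base = $420,000 + $5,970 = $425,970.
Net percentage adjustment: −5% +10% −15% = −10%. $425,970 × 0.9 = $383,373.
$383,373 is within the $675,000 maximum.
$383,373 is at or above the $3,000 minimum.

$383,373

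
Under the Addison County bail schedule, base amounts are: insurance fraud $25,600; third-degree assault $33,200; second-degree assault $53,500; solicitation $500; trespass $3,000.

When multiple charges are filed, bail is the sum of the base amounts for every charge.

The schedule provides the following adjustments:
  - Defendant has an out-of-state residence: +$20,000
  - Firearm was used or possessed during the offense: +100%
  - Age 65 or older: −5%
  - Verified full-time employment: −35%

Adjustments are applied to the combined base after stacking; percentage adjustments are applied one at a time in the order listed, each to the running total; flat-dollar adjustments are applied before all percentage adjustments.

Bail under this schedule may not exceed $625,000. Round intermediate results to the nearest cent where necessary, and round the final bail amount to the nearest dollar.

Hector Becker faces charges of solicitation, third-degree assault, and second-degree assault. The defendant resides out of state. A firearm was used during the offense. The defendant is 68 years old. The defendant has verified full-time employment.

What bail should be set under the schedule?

Base amounts from the schedule: solicitation $500; third-degree assault $33,200; second-degree assault $53,500.
Stacking rule: sum of all bases. $500 + $33,200 + $53,500 = $87,200.
Defendant has an out-of-state residence (+$20,000 flat): $87,200 + $20,000 = $107,200.
Firearm was used or possessed during the offense (+100%): $107,200 × 2 = $214,400.
Age 65 or older (−5%): $214,400 × 0.95 = $203,680.
Verified full-time employment (−35%): $203,680 × 0.65 = $132,392.
$132,392 is within the $625,000 maximum.

$132,392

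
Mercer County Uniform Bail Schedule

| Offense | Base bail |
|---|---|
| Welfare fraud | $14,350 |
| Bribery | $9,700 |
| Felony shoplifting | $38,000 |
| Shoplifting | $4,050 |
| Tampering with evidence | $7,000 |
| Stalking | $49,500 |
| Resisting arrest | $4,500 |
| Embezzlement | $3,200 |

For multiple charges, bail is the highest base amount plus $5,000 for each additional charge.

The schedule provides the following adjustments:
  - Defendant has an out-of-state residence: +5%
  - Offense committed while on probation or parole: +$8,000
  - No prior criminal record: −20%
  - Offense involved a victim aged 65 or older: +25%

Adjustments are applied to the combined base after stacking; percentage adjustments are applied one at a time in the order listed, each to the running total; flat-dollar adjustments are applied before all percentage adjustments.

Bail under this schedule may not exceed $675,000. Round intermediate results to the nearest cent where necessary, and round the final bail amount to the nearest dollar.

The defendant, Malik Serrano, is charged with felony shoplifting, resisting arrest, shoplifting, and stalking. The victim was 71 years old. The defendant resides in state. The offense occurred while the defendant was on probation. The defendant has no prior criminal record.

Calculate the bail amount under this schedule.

Base amounts from the schedule: felony shoplifting $38,000; resisting arrest $4,500; shoplifting $4,050; stalking $49,500.
Stacking rule: highest base plus $5,000 per additional charge. Highest is stalking at $49,500; 3 additional charges → +$15,000. Combined base = $64,500.
Offense committed while on probation or parole (+$8,000 flat): $64,500 + $8,000 = $72,500.
No prior criminal record (−20%): $72,500 × 0.8 = $58,000.
Offense involved a victim aged 65 or older (+25%): $58,000 × 1.25 = $72,500.
$72,500 is within the $675,000 maximum.

$72,500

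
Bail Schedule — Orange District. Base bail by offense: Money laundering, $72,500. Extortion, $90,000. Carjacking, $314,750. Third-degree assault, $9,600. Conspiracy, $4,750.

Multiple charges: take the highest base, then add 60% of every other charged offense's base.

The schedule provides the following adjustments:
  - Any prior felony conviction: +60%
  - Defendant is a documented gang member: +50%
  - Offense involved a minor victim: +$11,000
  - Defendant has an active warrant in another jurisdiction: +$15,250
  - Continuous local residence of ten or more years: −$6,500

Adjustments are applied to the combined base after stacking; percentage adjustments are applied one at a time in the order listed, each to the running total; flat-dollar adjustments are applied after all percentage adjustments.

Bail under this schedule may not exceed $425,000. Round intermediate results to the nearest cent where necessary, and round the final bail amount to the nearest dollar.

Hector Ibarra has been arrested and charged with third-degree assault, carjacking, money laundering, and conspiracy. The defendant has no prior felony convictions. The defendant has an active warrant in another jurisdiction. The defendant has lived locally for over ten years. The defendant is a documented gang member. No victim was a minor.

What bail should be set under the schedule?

$425,000

Base amounts from the schedule: third-degree assault $9,600; carjacking $314,750; money laundering $72,500; conspiracy $4,750.
Stacking rule: highest base plus 60% of each additional charge. Highest is carjacking at $314,750. Additional: $9,600 × 60% = $5,760; $72,500 × 60% = $43,500; $4,750 × 60% = $2,850. Combined base = $314,750 + $52,110 = $366,860.
Defendant is a documented gang member (+50%): $366,860 × 1.5 = $550,290.
Defendant has an active warrant in another jurisdiction (+$15,250 flat): $550,290 + $15,250 = $565,540.
Continuous local residence of ten or more years (−$6,500 flat): $565,540 − $6,500 = $559,040.
Result $559,040 exceeds the maximum of $425,000; bail is capped at $425,000.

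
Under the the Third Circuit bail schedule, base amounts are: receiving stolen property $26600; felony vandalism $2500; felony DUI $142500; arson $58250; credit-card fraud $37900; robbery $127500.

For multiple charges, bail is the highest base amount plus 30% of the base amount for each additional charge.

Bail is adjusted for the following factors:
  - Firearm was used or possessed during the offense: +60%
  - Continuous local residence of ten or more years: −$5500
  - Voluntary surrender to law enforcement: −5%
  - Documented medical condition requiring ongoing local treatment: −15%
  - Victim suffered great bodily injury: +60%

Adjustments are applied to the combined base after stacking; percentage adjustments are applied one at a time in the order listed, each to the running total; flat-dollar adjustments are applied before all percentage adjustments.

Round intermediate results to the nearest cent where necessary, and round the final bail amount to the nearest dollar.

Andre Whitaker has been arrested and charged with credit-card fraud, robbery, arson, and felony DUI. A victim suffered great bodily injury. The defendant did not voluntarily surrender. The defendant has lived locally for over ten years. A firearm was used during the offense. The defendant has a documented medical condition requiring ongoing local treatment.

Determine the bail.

$444111

Base amounts from the schedule: credit-card fraud $37900; robbery $127500; arson $58250; felony DUI $142500.
Stacking rule: highest base plus 30% of each additional charge. Highest is felony DUI at $142500. Additional: $37900 × 30% = $11370; $127500 × 30% = $38250; $58250 × 30% = $17475. Combined base = $142500 + $67095 = $209595.
Continuous local residence of ten or more years (−$5500 flat): $209595 − $5500 = $204095.
Firearm was used or possessed during the offense (+60%): $204095 × 1.6 = $326552.
Documented medical condition requiring ongoing local treatment (−15%): $326552 × 0.85 = $277569.20.
Victim suffered great bodily injury (+60%): $277569.20 × 1.6 = $444110.72.
Rounded to the nearest dollar: $444111.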